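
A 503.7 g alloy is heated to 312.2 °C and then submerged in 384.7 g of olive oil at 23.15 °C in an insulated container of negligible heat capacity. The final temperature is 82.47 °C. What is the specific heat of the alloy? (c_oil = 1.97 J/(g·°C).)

c ≈ 0.389 J/(g·°C)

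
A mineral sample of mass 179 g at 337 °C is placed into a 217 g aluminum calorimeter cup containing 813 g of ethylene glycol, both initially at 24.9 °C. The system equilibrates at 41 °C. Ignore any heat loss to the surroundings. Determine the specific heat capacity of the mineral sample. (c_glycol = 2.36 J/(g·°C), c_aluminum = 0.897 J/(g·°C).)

c ≈ 0.642 J/(g·°C)

Conservation of energy gives ΣQ = 0:
179·c·(41 − 337) + 813·2.36·(41 − 24.9) + 217·0.897·(41 − 24.9) = 0
-52984 c = -34025
c = -34025/-52984 ≈ 0.6422 J/(g·°C)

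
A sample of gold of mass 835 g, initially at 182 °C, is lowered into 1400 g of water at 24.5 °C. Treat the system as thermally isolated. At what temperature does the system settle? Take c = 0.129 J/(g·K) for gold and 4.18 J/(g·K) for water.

Heat gained plus heat lost sum to zero:
835×0.129×(T − 182) + 1400×4.18×(T − 24.5) = 0
(107.72 + 5852) T = 107.72×182 + 5852×24.5
T = 162978 / 5959.7 = 27.3 °C

T_f ≈ 27.3 °C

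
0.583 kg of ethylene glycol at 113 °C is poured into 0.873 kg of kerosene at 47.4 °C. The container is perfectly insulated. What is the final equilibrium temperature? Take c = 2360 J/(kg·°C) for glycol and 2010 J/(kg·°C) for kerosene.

T_f ≈ 76.2 °C

|Q_glycol| = |Q_kerosene|:
0.583×2360×(113 − T) = 0.873×2010×(T − 47.4)
1375.9(113 − T) = 1754.7(T − 47.4)
3130.6 T = 238649  ⇒  T ≈ 76.23 °C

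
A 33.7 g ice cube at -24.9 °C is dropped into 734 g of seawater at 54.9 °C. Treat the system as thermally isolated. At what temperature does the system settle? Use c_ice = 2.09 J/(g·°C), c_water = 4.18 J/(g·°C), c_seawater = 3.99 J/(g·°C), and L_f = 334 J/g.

T_f ≈ 48.1 °C

Taking heat into each body as positive, Σ m c ΔT = 0:
warm ice to 0 °C: 33.7×2.09×(0 − (-24.9)) = 1753.8
  melt ice: 33.7×334 = 11256
  warm the meltwater: 140.87 T
  seawater: 2928.7(T − 54.9)
3069.5 T = 160783 − 13010 = 147774
T ≈ 48.14 °C. Since T > 0 °C, the all-ice-melts assumption holds.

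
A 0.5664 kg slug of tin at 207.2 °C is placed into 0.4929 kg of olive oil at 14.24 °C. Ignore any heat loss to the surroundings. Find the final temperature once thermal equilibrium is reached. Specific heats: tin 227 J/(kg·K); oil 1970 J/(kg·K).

T_f ≈ 36.8 °C

Setting the total heat transfer to zero:
0.5664×227×(T − 207.2) + 0.4929×1970×(T − 14.24) = 0
128.57(T − 207.2) + 971.01(T − 14.24) = 0
1099.6 T = 40468
T = 40468 / 1099.6 = 36.8 °C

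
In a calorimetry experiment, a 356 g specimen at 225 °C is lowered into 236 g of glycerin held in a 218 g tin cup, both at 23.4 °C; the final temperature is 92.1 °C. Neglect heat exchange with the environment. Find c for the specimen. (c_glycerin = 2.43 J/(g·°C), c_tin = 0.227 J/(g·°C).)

Energy conservation, ΣQ = 0:
356·c·(92.1 − 225) + 236·2.43·(92.1 − 23.4) + 218·0.227·(92.1 − 23.4) = 0
-47312 c = -42798
c = -42798/-47312 ≈ 0.9046 J/(g·°C)

c ≈ 0.905 J/(g·°C)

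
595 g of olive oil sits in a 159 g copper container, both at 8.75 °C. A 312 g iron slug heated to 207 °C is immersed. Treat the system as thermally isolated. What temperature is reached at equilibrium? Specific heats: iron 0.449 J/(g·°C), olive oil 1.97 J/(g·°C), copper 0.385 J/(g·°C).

T_f ≈ 29.0 °C

Let T be the final temperature. ΣQ_i = 0:
312·0.449·(T − 207) + 595·1.97·(T − 8.75) + 159·0.385·(T − 8.75) = 0
140.09(T − 207) + 1172.2(T − 8.75) + 61.22(T − 8.75) = 0
1373.5 T = 39790
T ≈ 28.97 °C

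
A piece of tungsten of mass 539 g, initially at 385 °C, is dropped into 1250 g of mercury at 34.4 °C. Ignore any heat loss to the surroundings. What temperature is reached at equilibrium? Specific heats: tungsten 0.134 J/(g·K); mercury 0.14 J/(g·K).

Set heat shed by the hot body equal to heat absorbed by the cold body:
539*0.134*(385 − T) = 1250*0.14*(T − 34.4)
72.23(385 − T) = 175(T − 34.4)
247.23 T = 33827  ⇒  T ≈ 136.83 °C

T_f ≈ 136.8 °C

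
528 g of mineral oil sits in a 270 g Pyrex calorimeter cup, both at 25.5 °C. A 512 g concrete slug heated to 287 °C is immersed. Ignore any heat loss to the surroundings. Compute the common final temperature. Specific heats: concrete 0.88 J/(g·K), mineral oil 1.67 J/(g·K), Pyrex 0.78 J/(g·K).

T_f ≈ 101.9 °C

Conservation of energy gives ΣQ = 0:
512*0.88*(T − 287) + 528*1.67*(T − 25.5) + 270*0.78*(T − 25.5) = 0
450.56(T − 287) + 881.76(T − 25.5) + 210.6(T − 25.5) = 0
(450.56 + 881.76 + 210.6) T = 450.56*287 + 881.76*25.5 + 210.6*25.5
T = 157166 / 1542.9 = 102 °C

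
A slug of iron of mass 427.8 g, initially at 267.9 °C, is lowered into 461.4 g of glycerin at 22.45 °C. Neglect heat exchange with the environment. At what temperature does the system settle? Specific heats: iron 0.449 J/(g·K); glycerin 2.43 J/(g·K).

T_f = Σ m_i c_i T_i / Σ m_i c_i:
T_f = (192.08·267.9 + 1121.2·22.45) / (192.08 + 1121.2)
    = 76630 / 1313.3 ≈ 58.35 °C

T_f ≈ 58.3 °C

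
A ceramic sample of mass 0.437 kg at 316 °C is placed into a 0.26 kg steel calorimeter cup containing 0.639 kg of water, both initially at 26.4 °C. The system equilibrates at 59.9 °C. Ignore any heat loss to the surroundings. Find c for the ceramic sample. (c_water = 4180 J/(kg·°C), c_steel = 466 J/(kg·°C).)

Setting the total heat transfer to zero:
0.437×c×(59.9 − 316) + 0.639×4180×(59.9 − 26.4) + 0.26×466×(59.9 − 26.4) = 0
-111.92 c = -93538
c = -93538/-111.92 ≈ 835.8 J/(kg·°C)

c ≈ 836 J/(kg·°C)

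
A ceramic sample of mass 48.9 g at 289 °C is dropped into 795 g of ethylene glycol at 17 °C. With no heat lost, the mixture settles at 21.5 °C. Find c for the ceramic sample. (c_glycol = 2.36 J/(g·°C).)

Heat lost by the ceramic sample = heat gained by the glycol:
48.9×c×(289 − 21.5) = 795×2.36×(21.5 − 17)
13081 c = 8442.9  ⇒  c ≈ 0.6454 J/(g·°C)

c ≈ 0.645 J/(g·°C)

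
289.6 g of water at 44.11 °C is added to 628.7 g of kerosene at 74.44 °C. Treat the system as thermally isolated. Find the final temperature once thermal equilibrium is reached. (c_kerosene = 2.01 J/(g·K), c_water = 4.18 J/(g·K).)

T_f is the heat-capacity-weighted average of the initial temperatures:
T_f = (1263.7·74.44 + 1210.5·44.11) / (1263.7 + 1210.5)
    = 147465 / 2474.2 ≈ 59.60 °C

T_f ≈ 59.6 °C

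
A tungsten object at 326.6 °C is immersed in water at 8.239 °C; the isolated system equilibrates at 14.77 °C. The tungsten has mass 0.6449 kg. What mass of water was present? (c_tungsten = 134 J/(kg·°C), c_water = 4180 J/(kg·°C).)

Heat lost by the tungsten = heat gained by the water:
0.6449×134×(326.6 − 14.77) = m×4180×(14.77 − 8.239)
27300 m = 26947  ⇒  m ≈ 0.9871 kg

m ≈ 0.987 kg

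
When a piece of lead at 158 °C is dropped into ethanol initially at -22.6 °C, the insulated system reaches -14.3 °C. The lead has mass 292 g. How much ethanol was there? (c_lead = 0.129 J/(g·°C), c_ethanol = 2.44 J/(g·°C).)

m ≈ 320 g

Heat lost by the lead = heat gained by the ethanol:
292·0.129·(158 − -14.3) = m·2.44·(-14.3 − (-22.6))
20.25 m = 6490.2  ⇒  m ≈ 320.5 g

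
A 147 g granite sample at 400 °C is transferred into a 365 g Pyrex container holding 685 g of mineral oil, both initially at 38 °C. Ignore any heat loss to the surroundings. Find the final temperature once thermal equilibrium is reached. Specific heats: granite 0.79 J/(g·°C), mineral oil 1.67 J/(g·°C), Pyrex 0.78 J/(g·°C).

With ΣQ=0 the equilibrium temperature is the m·c-weighted mean:
T_f = (116.13*400 + 1144*38 + 284.7*38) / (116.13 + 1144 + 284.7)
    = 100741 / 1544.8 ≈ 65.21 °C

T_f ≈ 65.2 °C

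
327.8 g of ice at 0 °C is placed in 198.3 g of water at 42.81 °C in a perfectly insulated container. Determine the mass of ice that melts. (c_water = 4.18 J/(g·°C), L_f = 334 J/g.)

Cooling the water to 0 °C releases 198.3·4.18·42.81 = 35485 J.
Melting all 327.8 g of ice would need 327.8·334 = 109485 J.
That's not enough to melt it all — equilibrium is at 0 °C with ice remaining.
Mass melted = 35485/334 ≈ 106.2 g.

m_melted ≈ 106 g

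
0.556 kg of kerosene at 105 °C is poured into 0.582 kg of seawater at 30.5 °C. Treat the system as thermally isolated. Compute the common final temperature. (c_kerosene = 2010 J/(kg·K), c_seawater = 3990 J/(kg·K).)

T_f ≈ 54.7 °C

Setting the total heat transfer to zero:
0.556×2010×(T − 105) + 0.582×3990×(T − 30.5) = 0
1117.6(T − 105) + 2322.2(T − 30.5) = 0
(1117.6 + 2322.2) T = 1117.6×105 + 2322.2×30.5
T = 188170 / 3439.7 = 54.7 °C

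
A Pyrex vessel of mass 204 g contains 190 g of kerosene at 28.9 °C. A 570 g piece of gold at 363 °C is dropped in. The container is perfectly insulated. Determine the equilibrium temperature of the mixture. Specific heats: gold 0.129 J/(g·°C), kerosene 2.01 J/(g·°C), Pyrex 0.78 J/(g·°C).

Heat gained plus heat lost sum to zero:
570×0.129×(T − 363) + 190×2.01×(T − 28.9) + 204×0.78×(T − 28.9) = 0
614.55 T = 42327
T ≈ 68.87 °C

T_f ≈ 68.9 °C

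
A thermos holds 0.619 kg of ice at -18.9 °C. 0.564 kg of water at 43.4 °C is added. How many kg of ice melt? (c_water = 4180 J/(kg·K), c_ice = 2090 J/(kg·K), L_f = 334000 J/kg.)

m_melted ≈ 0.233 kg

Heat available from the water dropping to 0 °C: 0.564·4180·43.4 = 102316 J.
Of that, 0.619·2090·18.9 = 24451 J goes to bring the ice to 0 °C, leaving 77865 J.
Fully melting the ice requires m_ice L_f = 0.619·334000 = 206746 J.
77865 J < 206746 J, so only part of the ice melts and the system sits at 0 °C.
Mass melted = 77865/334000 ≈ 0.2331 kg.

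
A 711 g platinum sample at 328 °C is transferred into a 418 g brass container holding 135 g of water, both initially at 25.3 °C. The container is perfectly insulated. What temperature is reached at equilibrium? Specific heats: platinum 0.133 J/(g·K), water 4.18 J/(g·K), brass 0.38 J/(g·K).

T_f ≈ 60.3 °C

T_f is the heat-capacity-weighted average of the initial temperatures:
T_f = (94.56×328 + 564.3×25.3 + 158.84×25.3) / (94.56 + 564.3 + 158.84)
    = 49312 / 817.7 ≈ 60.31 °C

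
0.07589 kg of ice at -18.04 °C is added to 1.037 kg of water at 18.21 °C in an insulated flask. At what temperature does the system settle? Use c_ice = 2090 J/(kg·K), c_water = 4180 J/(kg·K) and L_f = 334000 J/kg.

T_f ≈ 10.9 °C

Heat gained plus heat lost sum to zero:
ice -18.04→0 °C: 0.07589×2090×18.04 = 2861.3; fusion: m_ice L_f = 0.07589×334000 = 25347; meltwater 0→T: 0.07589×4180×T = 317.22 T; water: 4334.7(T − 18.21)
4651.9 T = 78934 − 28209 = 50726
T ≈ 10.90 °C — above 0 °C, consistent with complete melting.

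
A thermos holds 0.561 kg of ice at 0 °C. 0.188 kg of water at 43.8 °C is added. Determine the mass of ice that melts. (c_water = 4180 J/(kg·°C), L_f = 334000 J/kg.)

m_melted ≈ 0.103 kg

Cooling the water to 0 °C releases 0.188·4180·43.8 = 34420 J.
To melt every bit of ice: 0.561·334000 = 187374 J.
Since 34420 < 187374 J, not all the ice melts; equilibrium is at 0 °C.
m_melted·334000 = 34420  ⇒  m_melted ≈ 0.1031 kg.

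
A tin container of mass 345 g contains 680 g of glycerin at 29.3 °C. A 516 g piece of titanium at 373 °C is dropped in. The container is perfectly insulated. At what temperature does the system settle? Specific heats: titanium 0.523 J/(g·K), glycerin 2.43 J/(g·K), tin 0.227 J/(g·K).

Heat gained plus heat lost sum to zero:
516·0.523·(T − 373) + 680·2.43·(T − 29.3) + 345·0.227·(T − 29.3) = 0
2000.6 T = 151371
T = 151371/2000.6 ≈ 75.66 °C

T_f ≈ 75.7 °C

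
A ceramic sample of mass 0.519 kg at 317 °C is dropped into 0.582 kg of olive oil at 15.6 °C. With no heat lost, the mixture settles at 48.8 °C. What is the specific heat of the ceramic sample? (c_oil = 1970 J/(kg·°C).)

Conservation of energy gives ΣQ = 0:
0.519·c·(48.8 − 317) + 0.582·1970·(48.8 − 15.6) = 0
-139.2 c = -38065
c = -38065/-139.2 ≈ 273.5 J/(kg·°C)

c ≈ 273 J/(kg·°C)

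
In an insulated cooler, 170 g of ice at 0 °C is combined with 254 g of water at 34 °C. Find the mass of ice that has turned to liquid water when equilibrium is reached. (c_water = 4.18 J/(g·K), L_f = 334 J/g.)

Heat available from the water dropping to 0 °C: 254×4.18×34 = 36098 J.
Melting all 170 g of ice would need 170×334 = 56780 J.
Since 36098 < 56780 J, not all the ice melts; equilibrium is at 0 °C.
m_melted×334 = 36098  ⇒  m_melted ≈ 108.1 g.

m_melted ≈ 108 g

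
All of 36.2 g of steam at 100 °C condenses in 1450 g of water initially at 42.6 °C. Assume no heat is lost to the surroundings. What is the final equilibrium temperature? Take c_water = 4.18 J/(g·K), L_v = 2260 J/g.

T_f ≈ 57.2 °C

Let T be the final temperature. ΣQ_i = 0:
latent heat released on condensation: 36.2×2260 = 81812
  condensed water 100 °C→T: 151.32(T − 100)
  original water: 6061(T − 42.6)
6212.3 T = 81812 + 15132 + 258199 = 355142
T ≈ 57.17 °C (< 100 °C, so full condensation is consistent).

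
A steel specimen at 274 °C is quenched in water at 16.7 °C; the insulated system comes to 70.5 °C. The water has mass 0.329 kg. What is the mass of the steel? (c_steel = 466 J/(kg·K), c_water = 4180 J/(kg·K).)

m ≈ 0.78 kg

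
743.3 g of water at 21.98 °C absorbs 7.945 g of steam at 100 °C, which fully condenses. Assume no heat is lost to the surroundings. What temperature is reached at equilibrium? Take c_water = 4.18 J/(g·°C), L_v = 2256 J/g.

Taking heat into each body as positive, Σ m c ΔT = 0:
steam→water at 100 °C releases m L_v = 7.945×2256 = 17924
  condensed water 100 °C→T: 33.21(T − 100)
  water warms: 743.3×4.18×(T − 21.98) = 3107(T − 21.98)
3140.2 T = 17924 + 3321 + 68292 = 89537
T ≈ 28.51 °C — below 100 °C, confirming all the steam condensed.

T_f ≈ 28.5 °C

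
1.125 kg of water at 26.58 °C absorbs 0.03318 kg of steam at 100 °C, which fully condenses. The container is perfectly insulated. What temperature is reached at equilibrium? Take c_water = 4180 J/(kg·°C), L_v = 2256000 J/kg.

Energy balance with sensible and latent terms:
latent heat released on condensation: 0.03318·2256000 = 74854; condensed water 100 °C→T: 138.69(T − 100); original water: 4702.5(T − 26.58)
4841.2 T = 74854 + 13869 + 124992 = 213716
T ≈ 44.15 °C (< 100 °C, so full condensation is consistent).

T_f ≈ 44.1 °C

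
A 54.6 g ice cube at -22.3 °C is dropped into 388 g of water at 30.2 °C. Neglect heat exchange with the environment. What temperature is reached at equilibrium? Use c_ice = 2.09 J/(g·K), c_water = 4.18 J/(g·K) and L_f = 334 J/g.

T_f ≈ 15.2 °C

Energy balance with sensible and latent terms:
ice -22.3→0 °C: 54.6×2.09×22.3 = 2544.7
  melt ice: 54.6×334 = 18236
  warm the meltwater: 228.23 T
  water cools: 388×4.18×(T − 30.2) = 1621.8(T − 30.2)
1850.1 T = 48980 − 20781 = 28198
T ≈ 15.24 °C (positive, so assuming full melt was valid).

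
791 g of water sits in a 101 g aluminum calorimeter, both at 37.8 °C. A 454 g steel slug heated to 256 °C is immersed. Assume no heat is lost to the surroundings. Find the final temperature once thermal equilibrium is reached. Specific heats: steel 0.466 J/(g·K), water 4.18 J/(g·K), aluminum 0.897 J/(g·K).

T_f ≈ 50.6 °C

T_f is the heat-capacity-weighted average of the initial temperatures:
T_f = (211.56*256 + 3306.4*37.8 + 90.6*37.8) / (211.56 + 3306.4 + 90.6)
    = 182566 / 3608.5 ≈ 50.59 °C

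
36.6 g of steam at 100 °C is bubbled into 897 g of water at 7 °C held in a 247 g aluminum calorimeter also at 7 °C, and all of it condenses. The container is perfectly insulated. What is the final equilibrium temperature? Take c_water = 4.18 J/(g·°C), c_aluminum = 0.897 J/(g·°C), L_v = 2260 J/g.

T_f ≈ 30.5 °C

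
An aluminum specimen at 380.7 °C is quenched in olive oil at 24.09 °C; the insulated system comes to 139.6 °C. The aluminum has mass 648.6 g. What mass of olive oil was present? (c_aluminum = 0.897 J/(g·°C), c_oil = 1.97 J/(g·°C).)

Let T be the final temperature. ΣQ_i = 0:
648.6×0.897×(139.6 − 380.7) + m×1.97×(139.6 − 24.09) = 0
227.55 m = 140271
m = 140271/227.55 ≈ 616.4 g

m ≈ 616 g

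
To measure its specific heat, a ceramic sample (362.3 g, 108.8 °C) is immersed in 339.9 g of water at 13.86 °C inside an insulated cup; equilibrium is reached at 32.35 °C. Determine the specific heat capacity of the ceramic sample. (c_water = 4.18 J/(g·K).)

c ≈ 0.948 J/(g·K)

m_s c (T_s − T_f) = m_water c_water (T_f − T_0):
362.3×c×(108.8 − 32.35) = 339.9×4.18×(32.35 − 13.86)
27698 c = 26270  ⇒  c ≈ 0.9485 J/(g·K)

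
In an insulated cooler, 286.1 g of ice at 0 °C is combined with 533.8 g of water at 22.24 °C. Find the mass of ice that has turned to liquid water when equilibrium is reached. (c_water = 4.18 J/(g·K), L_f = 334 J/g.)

m_melted ≈ 149 g

Water can give up m c ΔT = 533.8·4.18·22.24 = 49624 J before reaching 0 °C.
Melting all 286.1 g of ice would need 286.1·334 = 95557 J.
49624 J < 95557 J, so only part of the ice melts and the system sits at 0 °C.
m_melt = 49624 / L_f = 148.6 g.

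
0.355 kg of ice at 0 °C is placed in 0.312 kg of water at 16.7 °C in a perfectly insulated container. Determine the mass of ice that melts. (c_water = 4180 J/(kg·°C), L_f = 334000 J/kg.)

m_melted ≈ 0.0652 kg

Heat available from the water dropping to 0 °C: 0.312×4180×16.7 = 21779 J.
To melt every bit of ice: 0.355×334000 = 118570 J.
Since 21779 < 118570 J, not all the ice melts; equilibrium is at 0 °C.
m_melted×334000 = 21779  ⇒  m_melted ≈ 0.06521 kg.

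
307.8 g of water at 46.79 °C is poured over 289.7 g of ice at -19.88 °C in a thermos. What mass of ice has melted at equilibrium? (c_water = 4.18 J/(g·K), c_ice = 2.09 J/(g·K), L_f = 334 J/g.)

Heat available from the water dropping to 0 °C: 307.8×4.18×46.79 = 60200 J.
Of that, 289.7×2.09×19.88 = 12037 J goes to bring the ice to 0 °C, leaving 48163 J.
To melt every bit of ice: 289.7×334 = 96760 J.
Since 48163 < 96760 J, not all the ice melts; equilibrium is at 0 °C.
m_melt = 48163 / L_f = 144.2 g.

m_melted ≈ 144 g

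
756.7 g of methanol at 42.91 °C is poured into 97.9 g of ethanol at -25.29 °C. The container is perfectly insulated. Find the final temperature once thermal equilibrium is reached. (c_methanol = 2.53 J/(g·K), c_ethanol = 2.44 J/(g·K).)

Net heat exchanged in the isolated system is zero:
756.7*2.53*(T − 42.91) + 97.9*2.44*(T − (-25.29)) = 0
1914.5(T − 42.91) + 238.88(T − (-25.29)) = 0
2153.3 T = 76108
T = 76108 / 2153.3 = 35.3 °C

T_f ≈ 35.3 °C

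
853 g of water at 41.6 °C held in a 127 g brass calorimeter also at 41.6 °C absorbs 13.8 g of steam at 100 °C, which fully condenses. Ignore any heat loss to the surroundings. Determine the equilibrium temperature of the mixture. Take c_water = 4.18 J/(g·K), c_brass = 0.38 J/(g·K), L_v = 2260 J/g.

Let T be the final temperature. ΣQ_i = 0:
condense steam: −13.8·2260 = −31188
  condensed water 100 °C→T: 57.68(T − 100)
  original water: 3565.5(T − 41.6)
  cup: 48.26(T − 41.6)
3671.5 T = 31188 + 5768.4 + 150334 = 187290
T ≈ 51.01 °C, under the boiling point, so the assumption holds.

T_f ≈ 51.0 °C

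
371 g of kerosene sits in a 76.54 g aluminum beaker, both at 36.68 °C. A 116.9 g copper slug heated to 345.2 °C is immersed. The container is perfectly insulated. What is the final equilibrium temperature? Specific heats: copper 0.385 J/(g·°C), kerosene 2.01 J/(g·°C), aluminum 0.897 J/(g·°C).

Conservation of energy gives ΣQ = 0:
116.9·0.385·(T − 345.2) + 371·2.01·(T − 36.68) + 76.54·0.897·(T − 36.68) = 0
45.01(T − 345.2) + 745.71(T − 36.68) + 68.66(T − 36.68) = 0
(45.01 + 745.71 + 68.66) T = 45.01·345.2 + 745.71·36.68 + 68.66·36.68
T = 45407 / 859.37 = 52.8 °C

T_f ≈ 52.8 °C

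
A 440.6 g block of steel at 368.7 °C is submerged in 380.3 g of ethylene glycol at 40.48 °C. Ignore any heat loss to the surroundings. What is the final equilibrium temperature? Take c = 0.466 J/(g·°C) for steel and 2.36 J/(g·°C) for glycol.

Let T be the final temperature. ΣQ_i = 0:
440.6·0.466·(T − 368.7) + 380.3·2.36·(T − 40.48) = 0
205.32(T − 368.7) + 897.51(T − 40.48) = 0
1102.8 T = 112032
T = 112032/1102.8 ≈ 101.59 °C

T_f ≈ 101.6 °C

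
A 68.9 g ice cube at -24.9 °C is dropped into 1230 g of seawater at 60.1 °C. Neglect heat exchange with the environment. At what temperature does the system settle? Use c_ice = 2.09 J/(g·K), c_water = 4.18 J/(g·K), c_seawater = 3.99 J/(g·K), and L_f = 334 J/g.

T_f ≈ 51.6 °C

Let T be the final temperature. ΣQ_i = 0:
warm ice to 0 °C: 68.9×2.09×(0 − (-24.9)) = 3585.6
  latent heat to melt: 68.9×334 = 23013
  warm the meltwater: 288 T
  seawater: 4907.7(T − 60.1)
5195.7 T = 294953 − 26598 = 268355
T ≈ 51.65 °C — above 0 °C, consistent with complete melting.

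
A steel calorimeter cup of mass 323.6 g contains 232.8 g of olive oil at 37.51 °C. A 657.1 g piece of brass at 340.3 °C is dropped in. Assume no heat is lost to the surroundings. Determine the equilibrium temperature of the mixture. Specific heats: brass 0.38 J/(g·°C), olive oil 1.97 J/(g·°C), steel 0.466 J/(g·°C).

T_f ≈ 125.5 °C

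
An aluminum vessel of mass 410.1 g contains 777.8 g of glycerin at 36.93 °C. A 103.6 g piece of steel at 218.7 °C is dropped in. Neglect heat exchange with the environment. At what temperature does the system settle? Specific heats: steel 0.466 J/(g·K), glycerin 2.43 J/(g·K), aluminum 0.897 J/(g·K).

Let T be the final temperature. ΣQ_i = 0:
103.6*0.466*(T − 218.7) + 777.8*2.43*(T − 36.93) + 410.1*0.897*(T − 36.93) = 0
48.28(T − 218.7) + 1890.1(T − 36.93) + 367.86(T − 36.93) = 0
2306.2 T = 93943
T = 93943 / 2306.2 = 40.7 °C

T_f ≈ 40.7 °C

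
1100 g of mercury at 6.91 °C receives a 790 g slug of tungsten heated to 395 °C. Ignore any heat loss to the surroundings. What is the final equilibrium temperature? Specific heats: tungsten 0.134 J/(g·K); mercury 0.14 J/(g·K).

Heat gained plus heat lost sum to zero:
790·0.134·(T − 395) + 1100·0.14·(T − 6.91) = 0
105.86(T − 395) + 154(T − 6.91) = 0
(105.86 + 154) T = 105.86·395 + 154·6.91
T = 42879/259.86 ≈ 165.01 °C

T_f ≈ 165.0 °C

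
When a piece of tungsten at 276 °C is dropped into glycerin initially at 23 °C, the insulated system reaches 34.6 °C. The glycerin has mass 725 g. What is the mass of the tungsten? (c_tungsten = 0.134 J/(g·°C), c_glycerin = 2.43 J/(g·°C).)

m ≈ 632 g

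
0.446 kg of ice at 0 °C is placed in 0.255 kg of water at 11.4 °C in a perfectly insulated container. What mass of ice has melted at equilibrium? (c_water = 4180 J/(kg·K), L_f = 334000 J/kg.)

m_melted ≈ 0.0364 kg

Water can give up m c ΔT = 0.255·4180·11.4 = 12151 J before reaching 0 °C.
Fully melting the ice requires m_ice L_f = 0.446·334000 = 148964 J.
12151 J < 148964 J, so only part of the ice melts and the system sits at 0 °C.
m_melted·334000 = 12151  ⇒  m_melted ≈ 0.03638 kg.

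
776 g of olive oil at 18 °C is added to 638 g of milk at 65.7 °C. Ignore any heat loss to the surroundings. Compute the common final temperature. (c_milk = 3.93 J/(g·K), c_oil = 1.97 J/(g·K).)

Let T be the final temperature. ΣQ_i = 0:
638*3.93*(T − 65.7) + 776*1.97*(T − 18) = 0
(2507.3 + 1528.7) T = 2507.3*65.7 + 1528.7*18
T = 192249 / 4036.1 = 47.6 °C

T_f ≈ 47.6 °C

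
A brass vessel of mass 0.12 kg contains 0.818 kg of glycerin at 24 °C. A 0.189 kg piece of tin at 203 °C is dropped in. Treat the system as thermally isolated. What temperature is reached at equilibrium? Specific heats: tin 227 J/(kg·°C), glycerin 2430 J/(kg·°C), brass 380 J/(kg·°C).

Let T be the final temperature. ΣQ_i = 0:
0.189*227*(T − 203) + 0.818*2430*(T − 24) + 0.12*380*(T − 24) = 0
(42.9 + 1987.7 + 45.6) T = 42.9*203 + 1987.7*24 + 45.6*24
T ≈ 27.70 °C

T_f ≈ 27.7 °C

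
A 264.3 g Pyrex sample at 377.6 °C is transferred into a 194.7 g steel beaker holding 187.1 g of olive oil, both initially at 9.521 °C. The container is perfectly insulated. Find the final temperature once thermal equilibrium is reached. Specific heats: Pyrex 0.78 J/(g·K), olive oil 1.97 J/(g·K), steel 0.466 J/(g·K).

T_f ≈ 123.5 °C

Net heat exchanged in the isolated system is zero:
264.3×0.78×(T − 377.6) + 187.1×1.97×(T − 9.521) + 194.7×0.466×(T − 9.521) = 0
206.15(T − 377.6) + 368.59(T − 9.521) + 90.73(T − 9.521) = 0
(206.15 + 368.59 + 90.73) T = 206.15×377.6 + 368.59×9.521 + 90.73×9.521
T = 82217 / 665.47 = 124 °C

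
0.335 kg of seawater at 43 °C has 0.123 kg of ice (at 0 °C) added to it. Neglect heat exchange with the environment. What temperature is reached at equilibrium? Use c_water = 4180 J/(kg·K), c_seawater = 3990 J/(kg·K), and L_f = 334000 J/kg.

T_f ≈ 8.9 °C

Energy balance with sensible and latent terms:
fusion: m_ice L_f = 0.123·334000 = 41082; meltwater 0→T: 0.123·4180·T = 514.14 T; seawater: 1336.7(T − 43)
1850.8 T = 57476 − 41082 = 16394
T ≈ 8.86 °C (positive, so assuming full melt was valid).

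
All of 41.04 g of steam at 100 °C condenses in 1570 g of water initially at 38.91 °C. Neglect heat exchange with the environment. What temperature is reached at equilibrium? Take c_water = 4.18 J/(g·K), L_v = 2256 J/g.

Heat gained plus heat lost sum to zero:
latent heat released on condensation: 41.04·2256 = 92586; condensed water 100 °C→T: 171.55(T − 100); original water: 6562.6(T − 38.91)
6734.1 T = 92586 + 17155 + 255351 = 365092
T ≈ 54.21 °C — below 100 °C, confirming all the steam condensed.

T_f ≈ 54.2 °C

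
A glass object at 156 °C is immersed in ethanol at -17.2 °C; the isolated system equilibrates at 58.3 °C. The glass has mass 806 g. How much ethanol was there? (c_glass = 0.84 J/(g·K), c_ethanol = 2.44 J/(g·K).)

Taking heat into each body as positive, Σ m c ΔT = 0:
806×0.84×(58.3 − 156) + m×2.44×(58.3 − (-17.2)) = 0
184.22 m = 66147
m = 66147/184.22 ≈ 359.1 g

m ≈ 359 g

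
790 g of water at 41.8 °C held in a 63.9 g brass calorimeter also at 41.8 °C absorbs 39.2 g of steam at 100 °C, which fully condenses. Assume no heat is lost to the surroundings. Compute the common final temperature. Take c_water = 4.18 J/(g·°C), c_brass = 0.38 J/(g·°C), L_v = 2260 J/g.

Energy conservation, ΣQ = 0:
steam→water at 100 °C releases m L_v = 39.2×2260 = 88592
  condensate cools 100→T: 39.2×4.18×(T − 100) = 163.86(T − 100)
  water warms: 790×4.18×(T − 41.8) = 3302.2(T − 41.8)
  brass cup: 63.9×0.38×(T − 41.8) = 24.28(T − 41.8)
3490.3 T = 88592 + 16386 + 139047 = 244025
T ≈ 69.91 °C, under the boiling point, so the assumption holds.

T_f ≈ 69.9 °C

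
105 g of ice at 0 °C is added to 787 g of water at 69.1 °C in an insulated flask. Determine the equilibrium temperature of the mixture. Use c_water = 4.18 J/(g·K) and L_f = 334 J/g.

T_f ≈ 51.6 °C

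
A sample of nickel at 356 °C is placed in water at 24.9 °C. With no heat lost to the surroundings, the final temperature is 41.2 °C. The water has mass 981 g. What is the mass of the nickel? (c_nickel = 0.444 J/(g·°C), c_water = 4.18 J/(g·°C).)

m ≈ 478 g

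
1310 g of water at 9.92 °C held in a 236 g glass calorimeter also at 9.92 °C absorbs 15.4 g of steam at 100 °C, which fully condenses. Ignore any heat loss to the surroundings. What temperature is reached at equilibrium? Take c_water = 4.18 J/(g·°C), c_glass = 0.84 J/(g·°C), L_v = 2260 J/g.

T_f ≈ 17.0 °C

Energy balance with sensible and latent terms:
steam→water at 100 °C releases m L_v = 15.4×2260 = 34804; condensed water 100 °C→T: 64.37(T − 100); water warms: 1310×4.18×(T − 9.92) = 5475.8(T − 9.92); cup: 198.24(T − 9.92)
5738.4 T = 34804 + 6437.2 + 56286 = 97528
T ≈ 17.00 °C — below 100 °C, confirming all the steam condensed.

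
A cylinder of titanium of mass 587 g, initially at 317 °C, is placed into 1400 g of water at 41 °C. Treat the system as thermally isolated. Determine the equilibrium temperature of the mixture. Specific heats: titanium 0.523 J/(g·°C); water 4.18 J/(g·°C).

T_f ≈ 54.8 °C

Heat gained plus heat lost sum to zero:
587·0.523·(T − 317) + 1400·4.18·(T − 41) = 0
307(T − 317) + 5852(T − 41) = 0
6159 T = 337251
T ≈ 54.76 °C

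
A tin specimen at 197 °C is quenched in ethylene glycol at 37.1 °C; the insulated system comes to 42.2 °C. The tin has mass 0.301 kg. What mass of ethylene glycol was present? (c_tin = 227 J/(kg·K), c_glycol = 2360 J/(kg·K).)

m ≈ 0.879 kg

Setting the total heat transfer to zero:
0.301·227·(42.2 − 197) + m·2360·(42.2 − 37.1) = 0
12036 m = 10577
m = 10577/12036 ≈ 0.8788 kg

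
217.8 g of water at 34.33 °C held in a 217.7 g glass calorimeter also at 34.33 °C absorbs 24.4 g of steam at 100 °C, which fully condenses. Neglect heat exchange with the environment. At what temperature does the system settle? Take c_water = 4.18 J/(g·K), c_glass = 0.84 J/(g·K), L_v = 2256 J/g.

T_f ≈ 86.0 °C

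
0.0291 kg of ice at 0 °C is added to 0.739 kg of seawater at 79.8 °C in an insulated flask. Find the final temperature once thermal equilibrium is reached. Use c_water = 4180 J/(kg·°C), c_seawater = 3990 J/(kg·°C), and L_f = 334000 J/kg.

T_f ≈ 73.5 °C

Sum of m c ΔT and latent-heat terms is zero:
fusion: m_ice L_f = 0.0291×334000 = 9719.4; meltwater 0→T: 0.0291×4180×T = 121.64 T; seawater cools: 0.739×3990×(T − 79.8) = 2948.6(T − 79.8)
3070.2 T = 235299 − 9719.4 = 225580
T ≈ 73.47 °C. Since T > 0 °C, the all-ice-melts assumption holds.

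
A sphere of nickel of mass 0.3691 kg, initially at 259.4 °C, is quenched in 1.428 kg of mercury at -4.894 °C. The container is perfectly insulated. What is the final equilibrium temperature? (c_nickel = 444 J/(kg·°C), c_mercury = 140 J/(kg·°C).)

Let T be the final temperature. ΣQ_i = 0:
0.3691*444*(T − 259.4) + 1.428*140*(T − (-4.894)) = 0
163.88(T − 259.4) + 199.92(T − (-4.894)) = 0
363.8 T = 41532
T = 41532 / 363.8 = 114 °C

T_f ≈ 114.2 °C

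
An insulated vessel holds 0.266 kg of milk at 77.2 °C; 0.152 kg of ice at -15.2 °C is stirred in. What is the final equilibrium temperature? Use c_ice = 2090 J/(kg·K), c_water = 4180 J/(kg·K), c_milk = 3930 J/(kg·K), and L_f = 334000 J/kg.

Net heat exchanged in the isolated system is zero:
ice -15.2→0 °C: 0.152×2090×15.2 = 4828.7
  fusion: m_ice L_f = 0.152×334000 = 50768
  meltwater 0→T: 0.152×4180×T = 635.36 T
  milk cools: 0.266×3930×(T − 77.2) = 1045.4(T − 77.2)
1680.7 T = 80703 − 55597 = 25107
T ≈ 14.94 °C (positive, so assuming full melt was valid).

T_f ≈ 14.9 °C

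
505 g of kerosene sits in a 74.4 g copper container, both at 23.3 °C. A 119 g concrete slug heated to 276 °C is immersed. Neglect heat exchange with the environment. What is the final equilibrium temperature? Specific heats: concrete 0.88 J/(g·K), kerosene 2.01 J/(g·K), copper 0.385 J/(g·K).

T_f ≈ 46.3 °C

T_f = Σ m_i c_i T_i / Σ m_i c_i:
T_f = (104.72*276 + 1015*23.3 + 28.64*23.3) / (104.72 + 1015 + 28.64)
    = 53221 / 1148.4 ≈ 46.34 °C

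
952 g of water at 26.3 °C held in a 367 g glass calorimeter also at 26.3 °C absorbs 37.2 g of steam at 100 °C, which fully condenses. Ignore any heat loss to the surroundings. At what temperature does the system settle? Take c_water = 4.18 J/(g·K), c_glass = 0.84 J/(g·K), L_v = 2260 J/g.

Taking heat into each body as positive, Σ m c ΔT = 0:
latent heat released on condensation: 37.2×2260 = 84072; condensate cools 100→T: 37.2×4.18×(T − 100) = 155.5(T − 100); water warms: 952×4.18×(T − 26.3) = 3979.4(T − 26.3); cup: 308.28(T − 26.3)
4443.1 T = 84072 + 15550 + 112765 = 212387
T ≈ 47.80 °C — below 100 °C, confirming all the steam condensed.

T_f ≈ 47.8 °C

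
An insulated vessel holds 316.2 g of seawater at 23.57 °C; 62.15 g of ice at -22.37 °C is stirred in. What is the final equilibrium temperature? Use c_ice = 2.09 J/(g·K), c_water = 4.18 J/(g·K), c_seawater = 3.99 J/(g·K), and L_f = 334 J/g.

Setting the total heat transfer to zero:
warm ice to 0 °C: 62.15×2.09×(0 − (-22.37)) = 2905.7
  fusion: m_ice L_f = 62.15×334 = 20758
  warm the meltwater: 259.79 T
  seawater: 1261.6(T − 23.57)
1521.4 T = 29737 − 23664 = 6073
T ≈ 3.99 °C. Since T > 0 °C, the all-ice-melts assumption holds.

T_f ≈ 4.0 °C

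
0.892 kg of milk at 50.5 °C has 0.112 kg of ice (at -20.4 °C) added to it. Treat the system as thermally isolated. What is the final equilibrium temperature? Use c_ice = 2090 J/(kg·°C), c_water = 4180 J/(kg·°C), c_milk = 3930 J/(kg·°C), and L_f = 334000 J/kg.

T_f ≈ 33.9 °C

Taking heat into each body as positive, Σ m c ΔT = 0:
warm ice to 0 °C: 0.112·2090·(0 − (-20.4)) = 4775.2; latent heat to melt: 0.112·334000 = 37408; meltwater 0→T: 0.112·4180·T = 468.16 T; milk: 3505.6(T − 50.5)
3973.7 T = 177031 − 42183 = 134848
T ≈ 33.93 °C. Since T > 0 °C, the all-ice-melts assumption holds.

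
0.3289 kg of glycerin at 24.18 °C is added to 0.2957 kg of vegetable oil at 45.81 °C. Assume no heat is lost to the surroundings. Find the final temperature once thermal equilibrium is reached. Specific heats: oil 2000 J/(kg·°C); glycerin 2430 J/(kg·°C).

T_f ≈ 33.4 °C

Setting the total heat transfer to zero:
0.2957·2000·(T − 45.81) + 0.3289·2430·(T − 24.18) = 0
(591.4 + 799.23) T = 591.4·45.81 + 799.23·24.18
T = 46417/1390.6 ≈ 33.38 °C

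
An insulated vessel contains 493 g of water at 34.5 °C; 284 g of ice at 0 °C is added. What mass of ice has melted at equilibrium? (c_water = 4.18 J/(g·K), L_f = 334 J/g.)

m_melted ≈ 213 g

Heat available from the water dropping to 0 °C: 493·4.18·34.5 = 71096 J.
To melt every bit of ice: 284·334 = 94856 J.
Since 71096 < 94856 J, not all the ice melts; equilibrium is at 0 °C.
m_melt = 71096 / L_f = 212.9 g.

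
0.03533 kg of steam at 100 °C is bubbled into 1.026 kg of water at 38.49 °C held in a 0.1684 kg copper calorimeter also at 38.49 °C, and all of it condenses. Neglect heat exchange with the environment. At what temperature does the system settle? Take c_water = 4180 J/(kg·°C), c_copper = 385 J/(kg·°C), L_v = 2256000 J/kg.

T_f ≈ 58.2 °C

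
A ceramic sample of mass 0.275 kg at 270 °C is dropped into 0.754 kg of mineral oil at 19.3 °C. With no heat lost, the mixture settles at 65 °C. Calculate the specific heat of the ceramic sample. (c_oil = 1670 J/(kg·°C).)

c ≈ 1020 J/(kg·°C)

Let T be the final temperature. ΣQ_i = 0:
0.275·c·(65 − 270) + 0.754·1670·(65 − 19.3) = 0
-56.38 c = -57545
c = -57545/-56.38 ≈ 1021 J/(kg·°C)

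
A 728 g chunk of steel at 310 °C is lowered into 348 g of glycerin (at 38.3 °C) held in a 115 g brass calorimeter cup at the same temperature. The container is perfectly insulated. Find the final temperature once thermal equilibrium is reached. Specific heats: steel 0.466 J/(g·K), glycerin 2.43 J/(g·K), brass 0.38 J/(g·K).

T_f ≈ 113.3 °C

Setting the total heat transfer to zero:
728*0.466*(T − 310) + 348*2.43*(T − 38.3) + 115*0.38*(T − 38.3) = 0
339.25(T − 310) + 845.64(T − 38.3) + 43.7(T − 38.3) = 0
(339.25 + 845.64 + 43.7) T = 339.25*310 + 845.64*38.3 + 43.7*38.3
T = 139229/1228.6 ≈ 113.32 °C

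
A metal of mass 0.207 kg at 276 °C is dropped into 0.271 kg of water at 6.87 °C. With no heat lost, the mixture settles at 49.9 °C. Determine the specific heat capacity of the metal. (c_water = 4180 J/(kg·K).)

c ≈ 1040 J/(kg·K)

m_s c (T_s − T_f) = m_water c_water (T_f − T_0):
0.207×c×(276 − 49.9) = 0.271×4180×(49.9 − 6.87)
46.8 c = 48744  ⇒  c ≈ 1041 J/(kg·K)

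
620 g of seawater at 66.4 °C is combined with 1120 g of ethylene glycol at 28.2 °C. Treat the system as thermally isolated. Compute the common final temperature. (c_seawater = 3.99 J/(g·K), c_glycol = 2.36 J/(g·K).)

T_f ≈ 46.7 °C

Heat gained plus heat lost sum to zero:
620×3.99×(T − 66.4) + 1120×2.36×(T − 28.2) = 0
2473.8(T − 66.4) + 2643.2(T − 28.2) = 0
(2473.8 + 2643.2) T = 2473.8×66.4 + 2643.2×28.2
T = 238799 / 5117 = 46.7 °C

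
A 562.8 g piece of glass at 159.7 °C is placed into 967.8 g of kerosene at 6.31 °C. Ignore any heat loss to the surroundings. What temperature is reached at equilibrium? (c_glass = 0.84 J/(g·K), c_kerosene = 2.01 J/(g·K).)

T_f ≈ 36.3 °C

Setting the total heat transfer to zero:
562.8*0.84*(T − 159.7) + 967.8*2.01*(T − 6.31) = 0
472.75(T − 159.7) + 1945.3(T − 6.31) = 0
2418 T = 87773
T ≈ 36.30 °C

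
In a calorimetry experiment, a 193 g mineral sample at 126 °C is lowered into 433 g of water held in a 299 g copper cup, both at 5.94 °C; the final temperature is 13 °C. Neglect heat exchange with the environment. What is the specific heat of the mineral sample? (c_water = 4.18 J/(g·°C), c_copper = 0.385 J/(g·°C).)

Heat gained plus heat lost sum to zero:
193·c·(13 − 126) + 433·4.18·(13 − 5.94) + 299·0.385·(13 − 5.94) = 0
-21809 c = -13591
c = -13591/-21809 ≈ 0.6232 J/(g·°C)

c ≈ 0.623 J/(g·°C)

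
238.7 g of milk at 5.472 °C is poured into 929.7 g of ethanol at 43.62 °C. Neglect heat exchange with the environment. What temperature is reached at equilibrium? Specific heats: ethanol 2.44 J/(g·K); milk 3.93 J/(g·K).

Setting the total heat transfer to zero:
929.7·2.44·(T − 43.62) + 238.7·3.93·(T − 5.472) = 0
2268.5(T − 43.62) + 938.09(T − 5.472) = 0
(2268.5 + 938.09) T = 2268.5·43.62 + 938.09·5.472
T = 104084/3206.6 ≈ 32.46 °C

T_f ≈ 32.5 °C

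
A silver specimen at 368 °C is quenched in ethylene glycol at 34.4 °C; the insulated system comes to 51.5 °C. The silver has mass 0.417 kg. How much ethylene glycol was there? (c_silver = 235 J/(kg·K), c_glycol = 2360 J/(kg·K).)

Net heat exchanged in the isolated system is zero:
0.417×235×(51.5 − 368) + m×2360×(51.5 − 34.4) = 0
40356 m = 31015
m = 31015/40356 ≈ 0.7685 kg

m ≈ 0.769 kg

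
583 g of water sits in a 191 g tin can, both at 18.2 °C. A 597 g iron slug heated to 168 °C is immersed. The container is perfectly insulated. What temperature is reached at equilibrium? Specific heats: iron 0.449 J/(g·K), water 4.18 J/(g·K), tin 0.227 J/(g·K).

Conservation of energy gives ΣQ = 0:
597×0.449×(T − 168) + 583×4.18×(T − 18.2) + 191×0.227×(T − 18.2) = 0
2748.3 T = 90174
T ≈ 32.81 °C

T_f ≈ 32.8 °C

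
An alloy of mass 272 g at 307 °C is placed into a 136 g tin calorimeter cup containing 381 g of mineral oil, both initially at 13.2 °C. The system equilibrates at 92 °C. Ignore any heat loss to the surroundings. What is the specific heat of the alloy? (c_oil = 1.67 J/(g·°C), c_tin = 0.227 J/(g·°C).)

Let T be the final temperature. ΣQ_i = 0:
272·c·(92 − 307) + 381·1.67·(92 − 13.2) + 136·0.227·(92 − 13.2) = 0
-58480 c = -52571
c = -52571/-58480 ≈ 0.899 J/(g·°C)

c ≈ 0.899 J/(g·°C)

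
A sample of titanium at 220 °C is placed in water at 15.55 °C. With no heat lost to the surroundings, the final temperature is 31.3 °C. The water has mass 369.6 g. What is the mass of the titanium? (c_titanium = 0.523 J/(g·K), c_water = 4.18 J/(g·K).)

m ≈ 247 g

|Q_titanium| = |Q_water|:
m×0.523×(220 − 31.3) = 369.6×4.18×(31.3 − 15.55)
98.69 m = 24333  ⇒  m ≈ 246.6 g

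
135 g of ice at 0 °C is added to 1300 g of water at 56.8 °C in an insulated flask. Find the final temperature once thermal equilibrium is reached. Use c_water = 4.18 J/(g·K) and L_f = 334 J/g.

Setting the total heat transfer to zero:
latent heat to melt: 135·334 = 45090
  warm the meltwater: 564.3 T
  water: 5434(T − 56.8)
5998.3 T = 308651 − 45090 = 263561
T ≈ 43.94 °C (positive, so assuming full melt was valid).

T_f ≈ 43.9 °C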